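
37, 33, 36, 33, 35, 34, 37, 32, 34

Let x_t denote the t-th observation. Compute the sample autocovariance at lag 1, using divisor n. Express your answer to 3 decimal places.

-1.713

Mean x̄ = (37 + 33 + 36 + 33 + 35 + 34 + 37 + 32 + 34)/9 = 34.5556
Σ_{t=1}^{8}(x_t−x̄)(x_{t+1}−x̄) = -15.4198
γ_1 = -15.4198 / 9 = -1.713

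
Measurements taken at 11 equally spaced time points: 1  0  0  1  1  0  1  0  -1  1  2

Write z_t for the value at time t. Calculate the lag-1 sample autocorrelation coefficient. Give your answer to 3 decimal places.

Mean z̄ = (1 + 0 + 0 + 1 + 1 + 0 + 1 + 0 − 1 + 1 + 2)/11 = 0.5455
Numerator Σ_{t=1}^{10}(z_t−z̄)(z_{t+1}−z̄) = 0.0661
Denominator Σ(z_t−z̄)² = 6.7273
r_1 = 0.0661 / 6.7273 = 0.010

0.010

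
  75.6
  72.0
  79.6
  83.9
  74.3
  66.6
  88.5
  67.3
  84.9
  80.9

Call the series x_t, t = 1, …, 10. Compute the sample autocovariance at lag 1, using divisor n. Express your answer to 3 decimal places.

Mean x̄ = (75.6 + 72.0 + 79.6 + 83.9 + 74.3 + 66.6 + 88.5 + 67.3 + 84.9 + 80.9)/10 = 77.3600
Σ_{t=1}^{9}(x_t−x̄)(x_{t+1}−x̄) = -256.1056
γ_1 = -256.1056 / 10 = -25.611

-25.611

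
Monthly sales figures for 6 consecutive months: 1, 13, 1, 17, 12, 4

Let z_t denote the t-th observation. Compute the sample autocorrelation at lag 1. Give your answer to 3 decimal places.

-0.479

Mean z̄ = (1 + 13 + 1 + 17 + 12 + 4)/6 = 8.0000
Deviations from mean: -7.0000, 5.0000, -7.0000, 9.0000, 4.0000, -4.0000
Numerator Σ_{t=1}^{5}(z_t−z̄)(z_{t+1}−z̄) = -113.0000
Denominator Σ(z_t−z̄)² = 236.0000
r_1 = -113.0000 / 236.0000 = -0.479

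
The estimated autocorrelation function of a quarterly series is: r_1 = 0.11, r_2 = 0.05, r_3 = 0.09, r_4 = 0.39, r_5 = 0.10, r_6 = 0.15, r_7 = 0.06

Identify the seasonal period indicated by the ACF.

The largest autocorrelation is r_4 = 0.39; the remaining lags stay at or below 0.15.
The dominant spike at lag 4 indicates a seasonal period of 4.

4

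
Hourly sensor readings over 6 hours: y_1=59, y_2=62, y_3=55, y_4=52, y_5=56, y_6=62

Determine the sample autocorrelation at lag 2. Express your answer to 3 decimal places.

-0.593

Mean ȳ = (59 + 62 + 55 + 52 + 56 + 62)/6 = 57.6667
Σ(y_t−ȳ)(y_{t+2}−ȳ) = (-3.5556) + (-24.5556) + (4.4444) + (-24.5556) = -48.2222
Denominator Σ(y_t−ȳ)² = 81.3333
r_2 = -48.2222 / 81.3333 = -0.593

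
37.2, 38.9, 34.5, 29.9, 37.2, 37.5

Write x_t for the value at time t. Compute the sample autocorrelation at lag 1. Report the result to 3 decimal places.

0.043

Mean x̄ = (37.2 + 38.9 + 34.5 + 29.9 + 37.2 + 37.5)/6 = 35.8667
Deviations from mean: 1.3333, 3.0333, -1.3667, -5.9667, 1.3333, 1.6333
Σ(x_t−x̄)(x_{t+1}−x̄) = (4.0444) + (-4.1456) + (8.1544) + (-7.9556) + (2.1778) = 2.2756
Denominator Σ(x_t−x̄)² = 52.8933
r_1 = 2.2756 / 52.8933 = 0.043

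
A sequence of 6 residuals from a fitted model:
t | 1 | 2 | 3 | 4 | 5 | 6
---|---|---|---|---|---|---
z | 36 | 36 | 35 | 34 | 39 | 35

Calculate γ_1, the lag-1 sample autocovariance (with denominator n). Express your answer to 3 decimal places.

-1.171

Mean z̄ = (36 + 36 + 35 + 34 + 39 + 35)/6 = 35.8333
Σ_{t=1}^{5}(z_t−z̄)(z_{t+1}−z̄) = -7.0278
γ_1 = -7.0278 / 6 = -1.171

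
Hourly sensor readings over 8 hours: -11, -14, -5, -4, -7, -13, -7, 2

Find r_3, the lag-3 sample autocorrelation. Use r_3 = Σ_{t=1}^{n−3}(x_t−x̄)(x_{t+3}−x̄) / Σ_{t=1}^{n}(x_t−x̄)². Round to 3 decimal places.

Mean x̄ = (-11 − 14 − 5 − 4 − 7 − 13 − 7 + 2)/8 = -7.3750
Deviations from mean: -3.6250, -6.6250, 2.3750, 3.3750, 0.3750, -5.6250, 0.3750, 9.3750
Σ(x_t−x̄)(x_{t+3}−x̄) = (-12.2344) + (-2.4844) + (-13.3594) + (1.2656) + (3.5156) = -23.2969
Denominator Σ(x_t−x̄)² = 193.8750
r_3 = -23.2969 / 193.8750 = -0.120

-0.120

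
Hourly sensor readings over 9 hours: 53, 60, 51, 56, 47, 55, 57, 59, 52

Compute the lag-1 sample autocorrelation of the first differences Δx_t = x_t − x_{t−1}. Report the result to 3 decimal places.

-0.614

First differences Δx: 7, -9, 5, -9, 8, 2, 2, -7
Mean of differences = -0.1250
Numerator Σ(Δx_t−Δx̄)(Δx_{t+1}−Δx̄) = -219.1406
Denominator Σ(Δx_t−Δx̄)² = 356.8750
r_1(Δx) = -219.1406 / 356.8750 = -0.614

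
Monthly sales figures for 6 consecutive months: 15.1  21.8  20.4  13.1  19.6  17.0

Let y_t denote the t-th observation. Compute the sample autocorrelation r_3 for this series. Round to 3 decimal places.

Mean ȳ = (15.1 + 21.8 + 20.4 + 13.1 + 19.6 + 17.0)/6 = 17.8333
Deviations from mean: -2.7333, 3.9667, 2.5667, -4.7333, 1.7667, -0.8333
Σ(y_t−ȳ)(y_{t+3}−ȳ) = (12.9378) + (7.0078) + (-2.1389) = 17.8067
Denominator Σ(y_t−ȳ)² = 56.0133
r_3 = 17.8067 / 56.0133 = 0.318

0.318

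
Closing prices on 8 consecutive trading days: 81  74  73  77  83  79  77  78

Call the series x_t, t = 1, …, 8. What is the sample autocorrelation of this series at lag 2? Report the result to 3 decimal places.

-0.544

Mean x̄ = (81 + 74 + 73 + 77 + 83 + 79 + 77 + 78)/8 = 77.7500
Deviations from mean: 3.2500, -3.7500, -4.7500, -0.7500, 5.2500, 1.2500, -0.7500, 0.2500
Numerator Σ_{t=1}^{6}(x_t−x̄)(x_{t+2}−x̄) = -42.1250
Denominator Σ(x_t−x̄)² = 77.5000
r_2 = -42.1250 / 77.5000 = -0.544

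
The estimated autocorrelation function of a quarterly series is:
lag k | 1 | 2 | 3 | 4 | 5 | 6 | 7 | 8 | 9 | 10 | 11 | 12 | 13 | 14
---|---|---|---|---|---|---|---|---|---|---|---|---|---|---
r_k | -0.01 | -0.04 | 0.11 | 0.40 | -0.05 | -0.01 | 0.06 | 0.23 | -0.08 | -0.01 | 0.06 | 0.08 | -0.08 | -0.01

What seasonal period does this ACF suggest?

The largest autocorrelation is r_4 = 0.40, with a weaker echo at lag 8 (0.23); the remaining lags stay at or below 0.11.
The dominant spike at lag 4 indicates a seasonal period of 4.

4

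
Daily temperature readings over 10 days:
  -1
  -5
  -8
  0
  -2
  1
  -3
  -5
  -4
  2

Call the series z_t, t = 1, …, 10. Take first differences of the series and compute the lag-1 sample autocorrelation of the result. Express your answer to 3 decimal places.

First differences Δz: -4, -3, 8, -2, 3, -4, -2, 1, 6
Mean of differences = 0.3333
Numerator Σ(Δz_t−Δz̄)(Δz_{t+1}−Δz̄) = -34.4444
Denominator Σ(Δz_t−Δz̄)² = 158.0000
r_1(Δz) = -34.4444 / 158.0000 = -0.218

-0.218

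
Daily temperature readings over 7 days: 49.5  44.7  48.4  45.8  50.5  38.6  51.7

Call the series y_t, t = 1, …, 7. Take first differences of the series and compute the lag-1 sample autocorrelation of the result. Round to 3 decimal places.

-0.660

First differences Δy: -4.8, 3.7, -2.6, 4.7, -11.9, 13.1
Mean of differences = 0.3667
Numerator Σ(Δy_t−Δȳ)(Δy_{t+1}−Δȳ) = -249.3178
Denominator Σ(Δy_t−Δȳ)² = 377.9933
r_1(Δy) = -249.3178 / 377.9933 = -0.660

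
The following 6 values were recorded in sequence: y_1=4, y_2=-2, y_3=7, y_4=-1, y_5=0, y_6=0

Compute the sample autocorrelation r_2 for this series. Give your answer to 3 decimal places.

0.311

Mean ȳ = (4 − 2 + 7 − 1 + 0 + 0)/6 = 1.3333
Deviations from mean: 2.6667, -3.3333, 5.6667, -2.3333, -1.3333, -1.3333
Numerator Σ_{t=1}^{4}(y_t−ȳ)(y_{t+2}−ȳ) = 18.4444
Denominator Σ(y_t−ȳ)² = 59.3333
r_2 = 18.4444 / 59.3333 = 0.311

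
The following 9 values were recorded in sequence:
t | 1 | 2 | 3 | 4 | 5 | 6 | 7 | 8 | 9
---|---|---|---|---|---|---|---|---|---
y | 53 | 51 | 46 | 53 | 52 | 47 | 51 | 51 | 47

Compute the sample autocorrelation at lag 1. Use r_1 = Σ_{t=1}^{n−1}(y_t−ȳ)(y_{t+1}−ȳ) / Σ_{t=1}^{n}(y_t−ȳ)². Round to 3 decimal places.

Mean ȳ = (53 + 51 + 46 + 53 + 52 + 47 + 51 + 51 + 47)/9 = 50.1111
Numerator Σ_{t=1}^{8}(y_t−ȳ)(y_{t+1}−ȳ) = -18.1235
Denominator Σ(y_t−ȳ)² = 58.8889
r_1 = -18.1235 / 58.8889 = -0.308

-0.308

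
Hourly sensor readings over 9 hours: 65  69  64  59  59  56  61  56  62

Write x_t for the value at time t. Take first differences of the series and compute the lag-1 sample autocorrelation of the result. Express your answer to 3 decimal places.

-0.438

First differences Δx: 4, -5, -5, 0, -3, 5, -5, 6
Mean of differences = -0.3750
Numerator Σ(Δx_t−Δx̄)(Δx_{t+1}−Δx̄) = -70.0156
Denominator Σ(Δx_t−Δx̄)² = 159.8750
r_1(Δx) = -70.0156 / 159.8750 = -0.438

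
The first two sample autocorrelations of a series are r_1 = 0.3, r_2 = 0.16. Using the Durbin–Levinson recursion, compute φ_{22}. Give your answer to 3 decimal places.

φ_{22} = (r_2 − r_1²) / (1 − r_1²)
r_1² = (0.3)² = 0.09
Numerator = 0.16 − 0.0900 = 0.0700; denominator = 1 − 0.0900 = 0.9100
φ_{22} = 0.0700 / 0.9100 = 0.077

0.077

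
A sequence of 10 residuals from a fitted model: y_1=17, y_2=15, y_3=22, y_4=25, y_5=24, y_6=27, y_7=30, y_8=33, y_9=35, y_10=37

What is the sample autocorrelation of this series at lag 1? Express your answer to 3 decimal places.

Mean ȳ = (17 + 15 + 22 + 25 + 24 + 27 + 30 + 33 + 35 + 37)/10 = 26.5000
Numerator Σ_{t=1}^{9}(y_t−ȳ)(y_{t+1}−ȳ) = 339.2500
Denominator Σ(y_t−ȳ)² = 488.5000
r_1 = 339.2500 / 488.5000 = 0.694

0.694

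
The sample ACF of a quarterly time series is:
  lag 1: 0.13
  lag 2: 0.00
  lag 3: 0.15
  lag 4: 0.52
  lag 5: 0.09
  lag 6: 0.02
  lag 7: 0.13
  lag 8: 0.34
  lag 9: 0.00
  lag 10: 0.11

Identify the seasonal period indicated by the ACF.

The largest autocorrelation is r_4 = 0.52, with a weaker echo at lag 8 (0.34); the remaining lags stay at or below 0.15.
The dominant spike at lag 4 indicates a seasonal period of 4.

4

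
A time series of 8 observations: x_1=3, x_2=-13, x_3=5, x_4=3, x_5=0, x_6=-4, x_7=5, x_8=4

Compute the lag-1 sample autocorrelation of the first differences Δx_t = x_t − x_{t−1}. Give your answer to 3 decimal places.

First differences Δx: -16, 18, -2, -3, -4, 9, -1
Mean of differences = 0.1429
Numerator Σ(Δx_t−Δx̄)(Δx_{t+1}−Δx̄) = -353.5918
Denominator Σ(Δx_t−Δx̄)² = 690.8571
r_1(Δx) = -353.5918 / 690.8571 = -0.512

-0.512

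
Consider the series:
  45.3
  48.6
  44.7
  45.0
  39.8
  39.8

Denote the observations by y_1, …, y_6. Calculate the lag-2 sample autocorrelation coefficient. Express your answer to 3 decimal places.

Mean ȳ = (45.3 + 48.6 + 44.7 + 45.0 + 39.8 + 39.8)/6 = 43.8667
Deviations from mean: 1.4333, 4.7333, 0.8333, 1.1333, -4.0667, -4.0667
Σ(y_t−ȳ)(y_{t+2}−ȳ) = (1.1944) + (5.3644) + (-3.3889) + (-4.6089) = -1.4389
Denominator Σ(y_t−ȳ)² = 59.5133
r_2 = -1.4389 / 59.5133 = -0.024

-0.024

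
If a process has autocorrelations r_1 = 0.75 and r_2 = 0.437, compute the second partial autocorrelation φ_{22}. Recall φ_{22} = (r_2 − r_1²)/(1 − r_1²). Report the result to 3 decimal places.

φ_{22} = (r_2 − r_1²) / (1 − r_1²)
r_1² = (0.75)² = 0.5625
Numerator = 0.437 − 0.5625 = -0.1255; denominator = 1 − 0.5625 = 0.4375
φ_{22} = -0.1255 / 0.4375 = -0.287

-0.287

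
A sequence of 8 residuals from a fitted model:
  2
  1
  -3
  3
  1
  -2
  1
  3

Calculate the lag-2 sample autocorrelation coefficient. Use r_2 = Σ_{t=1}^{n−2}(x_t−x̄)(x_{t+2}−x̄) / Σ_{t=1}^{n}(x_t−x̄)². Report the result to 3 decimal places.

-0.519

Mean x̄ = (2 + 1 − 3 + 3 + 1 − 2 + 1 + 3)/8 = 0.7500
Σ(x_t−x̄)(x_{t+2}−x̄) = (-4.6875) + (0.5625) + (-0.9375) + (-6.1875) + (0.0625) + (-6.1875) = -17.3750
Denominator Σ(x_t−x̄)² = 33.5000
r_2 = -17.3750 / 33.5000 = -0.519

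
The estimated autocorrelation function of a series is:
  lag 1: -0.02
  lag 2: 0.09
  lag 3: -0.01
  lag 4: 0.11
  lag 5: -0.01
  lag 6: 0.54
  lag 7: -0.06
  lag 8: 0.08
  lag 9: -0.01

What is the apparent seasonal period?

6

The largest autocorrelation is r_6 = 0.54; the remaining lags stay at or below 0.11.
The dominant spike at lag 6 indicates a seasonal period of 6.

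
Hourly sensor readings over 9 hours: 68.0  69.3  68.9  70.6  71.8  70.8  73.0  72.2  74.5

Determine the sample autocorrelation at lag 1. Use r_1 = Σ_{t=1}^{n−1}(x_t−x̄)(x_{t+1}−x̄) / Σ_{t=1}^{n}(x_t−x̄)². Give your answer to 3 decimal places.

0.437

Mean x̄ = (68.0 + 69.3 + 68.9 + 70.6 + 71.8 + 70.8 + 73.0 + 72.2 + 74.5)/9 = 71.0111
Numerator Σ_{t=1}^{8}(x_t−x̄)(x_{t+1}−x̄) = 15.2343
Denominator Σ(x_t−x̄)² = 34.8289
r_1 = 15.2343 / 34.8289 = 0.437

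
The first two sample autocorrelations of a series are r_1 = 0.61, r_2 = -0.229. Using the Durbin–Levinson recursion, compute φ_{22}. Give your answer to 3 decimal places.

φ_{22} = (r_2 − r_1²) / (1 − r_1²)
r_1² = (0.61)² = 0.3721
Numerator = -0.229 − 0.3721 = -0.6011; denominator = 1 − 0.3721 = 0.6279
φ_{22} = -0.6011 / 0.6279 = -0.957

-0.957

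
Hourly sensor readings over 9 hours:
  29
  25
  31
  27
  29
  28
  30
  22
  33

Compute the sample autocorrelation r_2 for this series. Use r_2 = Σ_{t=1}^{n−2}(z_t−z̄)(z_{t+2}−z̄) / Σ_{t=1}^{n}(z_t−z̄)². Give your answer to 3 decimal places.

Mean z̄ = (29 + 25 + 31 + 27 + 29 + 28 + 30 + 22 + 33)/9 = 28.2222
Numerator Σ_{t=1}^{7}(z_t−z̄)(z_{t+2}−z̄) = 19.7901
Denominator Σ(z_t−z̄)² = 85.5556
r_2 = 19.7901 / 85.5556 = 0.231

0.231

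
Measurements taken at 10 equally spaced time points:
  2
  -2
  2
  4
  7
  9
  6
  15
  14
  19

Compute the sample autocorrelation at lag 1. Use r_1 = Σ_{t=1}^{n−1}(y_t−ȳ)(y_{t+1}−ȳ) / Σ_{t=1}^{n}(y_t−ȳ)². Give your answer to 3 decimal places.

0.590

Mean ȳ = (2 − 2 + 2 + 4 + 7 + 9 + 6 + 15 + 14 + 19)/10 = 7.6000
Numerator Σ_{t=1}^{9}(y_t−ȳ)(y_{t+1}−ȳ) = 235.2400
Denominator Σ(y_t−ȳ)² = 398.4000
r_1 = 235.2400 / 398.4000 = 0.590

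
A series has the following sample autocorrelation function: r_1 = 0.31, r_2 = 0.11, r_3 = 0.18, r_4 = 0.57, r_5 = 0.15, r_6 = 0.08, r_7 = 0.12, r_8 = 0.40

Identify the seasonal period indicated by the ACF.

4

The largest autocorrelation is r_4 = 0.57, with a weaker echo at lag 8 (0.40); the remaining lags stay at or below 0.31. The elevated value at lag 1 (0.31), dropping to 0.11 at lag 2, reflects decaying short-term dependence rather than seasonality.
The dominant spike at lag 4 indicates a seasonal period of 4.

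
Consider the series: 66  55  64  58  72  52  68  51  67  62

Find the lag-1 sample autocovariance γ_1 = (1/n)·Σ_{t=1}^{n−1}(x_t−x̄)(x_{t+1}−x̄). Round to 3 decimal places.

-37.575

Mean x̄ = (66 + 55 + 64 + 58 + 72 + 52 + 68 + 51 + 67 + 62)/10 = 61.5000
Σ_{t=1}^{9}(x_t−x̄)(x_{t+1}−x̄) = -375.7500
γ_1 = -375.7500 / 10 = -37.575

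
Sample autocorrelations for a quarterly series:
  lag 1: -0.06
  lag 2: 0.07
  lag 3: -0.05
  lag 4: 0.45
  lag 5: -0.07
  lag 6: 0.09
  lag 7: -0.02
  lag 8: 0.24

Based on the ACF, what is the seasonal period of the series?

4

The largest autocorrelation is r_4 = 0.45, with a weaker echo at lag 8 (0.24); the remaining lags stay at or below 0.09.
The dominant spike at lag 4 indicates a seasonal period of 4.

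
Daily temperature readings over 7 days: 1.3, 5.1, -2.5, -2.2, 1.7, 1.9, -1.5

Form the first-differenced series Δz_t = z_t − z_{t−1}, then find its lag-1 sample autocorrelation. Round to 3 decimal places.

First differences Δz: 3.8, -7.6, 0.3, 3.9, 0.2, -3.4
Mean of differences = -0.4667
Numerator Σ(Δz_t−Δz̄)(Δz_{t+1}−Δz̄) = -31.6011
Denominator Σ(Δz_t−Δz̄)² = 97.7933
r_1(Δz) = -31.6011 / 97.7933 = -0.323

-0.323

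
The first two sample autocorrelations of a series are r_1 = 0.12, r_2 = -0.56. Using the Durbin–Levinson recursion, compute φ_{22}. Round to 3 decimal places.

-0.583

φ_{22} = (r_2 − r_1²) / (1 − r_1²)
r_1² = (0.12)² = 0.0144
Numerator = -0.56 − 0.0144 = -0.5744; denominator = 1 − 0.0144 = 0.9856
φ_{22} = -0.5744 / 0.9856 = -0.583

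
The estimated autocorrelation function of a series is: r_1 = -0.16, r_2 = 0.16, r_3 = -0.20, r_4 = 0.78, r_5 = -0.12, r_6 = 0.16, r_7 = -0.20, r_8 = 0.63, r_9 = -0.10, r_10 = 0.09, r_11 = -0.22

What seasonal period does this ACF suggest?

The largest autocorrelation is r_4 = 0.78, with a weaker echo at lag 8 (0.63); the remaining lags stay at or below 0.16.
The dominant spike at lag 4 indicates a seasonal period of 4.

4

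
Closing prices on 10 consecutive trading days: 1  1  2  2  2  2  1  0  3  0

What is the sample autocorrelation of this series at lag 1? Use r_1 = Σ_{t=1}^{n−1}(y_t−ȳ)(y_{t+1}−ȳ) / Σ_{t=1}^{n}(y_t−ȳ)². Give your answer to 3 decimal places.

-0.376

Mean ȳ = (1 + 1 + 2 + 2 + 2 + 2 + 1 + 0 + 3 + 0)/10 = 1.4000
Numerator Σ_{t=1}^{9}(y_t−ȳ)(y_{t+1}−ȳ) = -3.1600
Denominator Σ(y_t−ȳ)² = 8.4000
r_1 = -3.1600 / 8.4000 = -0.376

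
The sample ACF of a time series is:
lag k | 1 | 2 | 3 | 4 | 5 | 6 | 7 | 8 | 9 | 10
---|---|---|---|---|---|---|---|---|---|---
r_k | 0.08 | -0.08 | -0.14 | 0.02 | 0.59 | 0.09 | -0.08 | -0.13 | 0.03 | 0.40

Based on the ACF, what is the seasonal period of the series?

5

The largest autocorrelation is r_5 = 0.59, with a weaker echo at lag 10 (0.40); the remaining lags stay at or below 0.09.
The dominant spike at lag 5 indicates a seasonal period of 5.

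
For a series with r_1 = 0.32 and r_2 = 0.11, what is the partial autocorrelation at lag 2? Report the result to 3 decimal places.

φ_{22} = (r_2 − r_1²) / (1 − r_1²)
r_1² = (0.32)² = 0.1024
Numerator = 0.11 − 0.1024 = 0.0076; denominator = 1 − 0.1024 = 0.8976
φ_{22} = 0.0076 / 0.8976 = 0.008

0.008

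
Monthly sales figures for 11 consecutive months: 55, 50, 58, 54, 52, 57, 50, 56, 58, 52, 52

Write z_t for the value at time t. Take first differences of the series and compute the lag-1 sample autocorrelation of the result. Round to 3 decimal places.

First differences Δz: -5, 8, -4, -2, 5, -7, 6, 2, -6, 0
Mean of differences = -0.3000
Numerator Σ(Δz_t−Δz̄)(Δz_{t+1}−Δz̄) = -150.4900
Denominator Σ(Δz_t−Δz̄)² = 258.1000
r_1(Δz) = -150.4900 / 258.1000 = -0.583

-0.583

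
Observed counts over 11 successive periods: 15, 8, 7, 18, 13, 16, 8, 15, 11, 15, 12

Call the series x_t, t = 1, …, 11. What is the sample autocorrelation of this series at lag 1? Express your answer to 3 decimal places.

Mean x̄ = (15 + 8 + 7 + 18 + 13 + 16 + 8 + 15 + 11 + 15 + 12)/11 = 12.5455
Numerator Σ_{t=1}^{10}(x_t−x̄)(x_{t+1}−x̄) = -47.9339
Denominator Σ(x_t−x̄)² = 134.7273
r_1 = -47.9339 / 134.7273 = -0.356

-0.356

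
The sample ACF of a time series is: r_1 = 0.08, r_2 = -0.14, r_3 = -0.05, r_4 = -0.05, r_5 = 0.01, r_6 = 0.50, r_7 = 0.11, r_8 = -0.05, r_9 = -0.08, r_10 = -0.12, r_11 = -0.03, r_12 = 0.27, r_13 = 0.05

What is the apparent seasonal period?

The largest autocorrelation is r_6 = 0.50, with a weaker echo at lag 12 (0.27); the remaining lags stay at or below 0.11.
The dominant spike at lag 6 indicates a seasonal period of 6.

6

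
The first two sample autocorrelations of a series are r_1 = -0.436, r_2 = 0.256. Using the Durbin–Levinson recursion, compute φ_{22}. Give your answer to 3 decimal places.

0.081

φ_{22} = (r_2 − r_1²) / (1 − r_1²)
r_1² = (-0.436)² = 0.190096
Numerator = 0.256 − 0.1901 = 0.0659; denominator = 1 − 0.1901 = 0.8099
φ_{22} = 0.0659 / 0.8099 = 0.081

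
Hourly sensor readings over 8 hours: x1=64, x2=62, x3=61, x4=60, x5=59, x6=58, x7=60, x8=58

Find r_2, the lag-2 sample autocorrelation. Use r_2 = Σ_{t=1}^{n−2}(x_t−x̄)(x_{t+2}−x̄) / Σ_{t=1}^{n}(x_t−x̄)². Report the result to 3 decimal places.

0.250

Mean x̄ = (64 + 62 + 61 + 60 + 59 + 58 + 60 + 58)/8 = 60.2500
Deviations from mean: 3.7500, 1.7500, 0.7500, -0.2500, -1.2500, -2.2500, -0.2500, -2.2500
Numerator Σ_{t=1}^{6}(x_t−x̄)(x_{t+2}−x̄) = 7.3750
Denominator Σ(x_t−x̄)² = 29.5000
r_2 = 7.3750 / 29.5000 = 0.250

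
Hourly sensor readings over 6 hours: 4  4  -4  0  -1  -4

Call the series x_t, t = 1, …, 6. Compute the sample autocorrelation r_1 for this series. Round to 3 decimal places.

Mean x̄ = (4 + 4 − 4 + 0 − 1 − 4)/6 = -0.1667
Numerator Σ_{t=1}^{5}(x_t−x̄)(x_{t+1}−x̄) = 3.8056
Denominator Σ(x_t−x̄)² = 64.8333
r_1 = 3.8056 / 64.8333 = 0.059

0.059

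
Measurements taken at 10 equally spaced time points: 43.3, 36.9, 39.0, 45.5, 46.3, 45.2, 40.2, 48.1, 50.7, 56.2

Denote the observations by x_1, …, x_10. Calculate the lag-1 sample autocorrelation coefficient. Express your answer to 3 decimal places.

Mean x̄ = (43.3 + 36.9 + 39.0 + 45.5 + 46.3 + 45.2 + 40.2 + 48.1 + 50.7 + 56.2)/10 = 45.1400
Numerator Σ_{t=1}^{9}(x_t−x̄)(x_{t+1}−x̄) = 127.0644
Denominator Σ(x_t−x̄)² = 296.8640
r_1 = 127.0644 / 296.8640 = 0.428

0.428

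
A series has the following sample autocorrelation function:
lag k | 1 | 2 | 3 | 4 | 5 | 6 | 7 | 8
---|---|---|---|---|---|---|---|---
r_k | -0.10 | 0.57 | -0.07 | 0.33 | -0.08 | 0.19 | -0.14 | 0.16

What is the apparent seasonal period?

The largest autocorrelation is r_2 = 0.57, with weaker echoes at lags 4 (0.33), 6 (0.19) and 8 (0.16); the remaining lags stay at or below -0.07.
The dominant spike at lag 2 indicates a seasonal period of 2.

2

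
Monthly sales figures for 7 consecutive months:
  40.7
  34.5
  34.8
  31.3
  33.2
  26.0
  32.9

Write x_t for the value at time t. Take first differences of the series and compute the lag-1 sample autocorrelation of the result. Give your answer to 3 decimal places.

First differences Δx: -6.2, 0.3, -3.5, 1.9, -7.2, 6.9
Mean of differences = -1.3000
Numerator Σ(Δx_t−Δx̄)(Δx_{t+1}−Δx̄) = -85.6600
Denominator Σ(Δx_t−Δx̄)² = 143.7000
r_1(Δx) = -85.6600 / 143.7000 = -0.596

-0.596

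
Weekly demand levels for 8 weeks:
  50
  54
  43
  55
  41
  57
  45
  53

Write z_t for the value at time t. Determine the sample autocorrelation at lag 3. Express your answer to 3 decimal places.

-0.545

Mean z̄ = (50 + 54 + 43 + 55 + 41 + 57 + 45 + 53)/8 = 49.7500
Deviations from mean: 0.2500, 4.2500, -6.7500, 5.2500, -8.7500, 7.2500, -4.7500, 3.2500
Numerator Σ_{t=1}^{5}(z_t−z̄)(z_{t+3}−z̄) = -138.1875
Denominator Σ(z_t−z̄)² = 253.5000
r_3 = -138.1875 / 253.5000 = -0.545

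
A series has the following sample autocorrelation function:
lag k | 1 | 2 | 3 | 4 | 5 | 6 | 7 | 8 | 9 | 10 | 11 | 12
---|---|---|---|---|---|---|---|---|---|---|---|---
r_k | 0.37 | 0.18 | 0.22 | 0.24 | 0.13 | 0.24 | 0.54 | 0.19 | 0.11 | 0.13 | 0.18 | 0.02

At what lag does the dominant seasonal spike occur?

7

The largest autocorrelation is r_7 = 0.54; the remaining lags stay at or below 0.37. The elevated value at lag 1 (0.37), dropping to 0.18 at lag 2, reflects decaying short-term dependence rather than seasonality.
The dominant spike at lag 7 indicates a seasonal period of 7.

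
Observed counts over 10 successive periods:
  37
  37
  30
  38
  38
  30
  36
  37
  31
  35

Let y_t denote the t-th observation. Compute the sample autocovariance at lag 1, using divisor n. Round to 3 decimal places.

Mean ȳ = (37 + 37 + 30 + 38 + 38 + 30 + 36 + 37 + 31 + 35)/10 = 34.9000
Σ_{t=1}^{9}(y_t−ȳ)(y_{t+1}−ȳ) = -38.3100
γ_1 = -38.3100 / 10 = -3.831

-3.831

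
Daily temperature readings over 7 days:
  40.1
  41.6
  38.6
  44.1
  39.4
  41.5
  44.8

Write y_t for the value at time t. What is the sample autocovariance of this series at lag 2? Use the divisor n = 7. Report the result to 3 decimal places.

0.477

Mean ȳ = (40.1 + 41.6 + 38.6 + 44.1 + 39.4 + 41.5 + 44.8)/7 = 41.4429
Deviations: -1.3429, 0.1571, -2.8429, 2.6571, -2.0429, 0.0571, 3.3571
Σ_{t=1}^{5}(y_t−ȳ)(y_{t+2}−ȳ) = 3.3363
γ_2 = 3.3363 / 7 = 0.477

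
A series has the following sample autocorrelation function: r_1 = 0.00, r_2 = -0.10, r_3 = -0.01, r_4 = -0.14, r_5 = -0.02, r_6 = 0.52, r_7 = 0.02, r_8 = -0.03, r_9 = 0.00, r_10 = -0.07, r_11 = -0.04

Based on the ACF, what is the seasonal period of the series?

6

The largest autocorrelation is r_6 = 0.52; the remaining lags stay at or below 0.02.
The dominant spike at lag 6 indicates a seasonal period of 6.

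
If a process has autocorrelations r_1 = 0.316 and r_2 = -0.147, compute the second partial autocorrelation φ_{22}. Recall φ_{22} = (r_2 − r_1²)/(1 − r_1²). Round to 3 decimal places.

φ_{22} = (r_2 − r_1²) / (1 − r_1²)
r_1² = (0.316)² = 0.099856
Numerator = -0.147 − 0.0999 = -0.2469; denominator = 1 − 0.0999 = 0.9001
φ_{22} = -0.2469 / 0.9001 = -0.274

-0.274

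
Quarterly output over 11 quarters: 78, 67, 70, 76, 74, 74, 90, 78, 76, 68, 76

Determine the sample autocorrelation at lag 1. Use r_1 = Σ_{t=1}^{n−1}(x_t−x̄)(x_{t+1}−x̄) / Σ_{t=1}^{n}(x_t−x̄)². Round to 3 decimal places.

Mean x̄ = (78 + 67 + 70 + 76 + 74 + 74 + 90 + 78 + 76 + 68 + 76)/11 = 75.1818
Numerator Σ_{t=1}^{10}(x_t−x̄)(x_{t+1}−x̄) = 30.3306
Denominator Σ(x_t−x̄)² = 385.6364
r_1 = 30.3306 / 385.6364 = 0.079

0.079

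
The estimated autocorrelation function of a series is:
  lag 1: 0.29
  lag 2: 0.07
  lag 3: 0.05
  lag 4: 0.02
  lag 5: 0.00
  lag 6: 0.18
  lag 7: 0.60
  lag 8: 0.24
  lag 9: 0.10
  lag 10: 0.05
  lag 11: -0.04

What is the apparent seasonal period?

7

The largest autocorrelation is r_7 = 0.60; the remaining lags stay at or below 0.29. The elevated value at lag 1 (0.29), dropping to 0.07 at lag 2, reflects decaying short-term dependence rather than seasonality.
The dominant spike at lag 7 indicates a seasonal period of 7.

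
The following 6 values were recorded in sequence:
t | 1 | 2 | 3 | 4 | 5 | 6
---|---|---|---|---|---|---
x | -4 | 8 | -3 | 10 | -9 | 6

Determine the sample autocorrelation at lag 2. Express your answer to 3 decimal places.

Mean x̄ = (-4 + 8 − 3 + 10 − 9 + 6)/6 = 1.3333
Deviations from mean: -5.3333, 6.6667, -4.3333, 8.6667, -10.3333, 4.6667
Σ(x_t−x̄)(x_{t+2}−x̄) = (23.1111) + (57.7778) + (44.7778) + (40.4444) = 166.1111
Denominator Σ(x_t−x̄)² = 295.3333
r_2 = 166.1111 / 295.3333 = 0.562

0.562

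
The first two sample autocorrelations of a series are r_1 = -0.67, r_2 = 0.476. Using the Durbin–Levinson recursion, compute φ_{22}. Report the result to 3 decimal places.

0.049

φ_{22} = (r_2 − r_1²) / (1 − r_1²)
r_1² = (-0.67)² = 0.4489
Numerator = 0.476 − 0.4489 = 0.0271; denominator = 1 − 0.4489 = 0.5511
φ_{22} = 0.0271 / 0.5511 = 0.049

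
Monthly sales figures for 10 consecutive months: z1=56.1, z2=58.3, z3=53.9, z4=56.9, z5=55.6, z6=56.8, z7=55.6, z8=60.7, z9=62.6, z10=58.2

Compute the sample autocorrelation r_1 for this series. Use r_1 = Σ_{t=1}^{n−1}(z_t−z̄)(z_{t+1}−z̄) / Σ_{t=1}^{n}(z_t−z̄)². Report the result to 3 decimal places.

Mean z̄ = (56.1 + 58.3 + 53.9 + 56.9 + 55.6 + 56.8 + 55.6 + 60.7 + 62.6 + 58.2)/10 = 57.4700
Numerator Σ_{t=1}^{9}(z_t−z̄)(z_{t+1}−z̄) = 15.7811
Denominator Σ(z_t−z̄)² = 60.3610
r_1 = 15.7811 / 60.3610 = 0.261

0.261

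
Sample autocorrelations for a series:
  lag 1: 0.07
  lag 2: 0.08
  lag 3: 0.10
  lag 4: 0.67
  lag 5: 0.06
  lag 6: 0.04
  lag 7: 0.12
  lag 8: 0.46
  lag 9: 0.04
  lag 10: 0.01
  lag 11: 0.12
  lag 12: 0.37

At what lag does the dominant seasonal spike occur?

The largest autocorrelation is r_4 = 0.67, with weaker echoes at lags 8 (0.46) and 12 (0.37); the remaining lags stay at or below 0.12.
The dominant spike at lag 4 indicates a seasonal period of 4.

4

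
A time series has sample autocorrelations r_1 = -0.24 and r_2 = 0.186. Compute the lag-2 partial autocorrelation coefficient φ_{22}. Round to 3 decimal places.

φ_{22} = (r_2 − r_1²) / (1 − r_1²)
r_1² = (-0.24)² = 0.0576
Numerator = 0.186 − 0.0576 = 0.1284; denominator = 1 − 0.0576 = 0.9424
φ_{22} = 0.1284 / 0.9424 = 0.136

0.136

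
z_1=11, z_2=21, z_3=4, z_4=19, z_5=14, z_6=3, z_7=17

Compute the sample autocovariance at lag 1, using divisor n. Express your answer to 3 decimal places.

Mean z̄ = (11 + 21 + 4 + 19 + 14 + 3 + 17)/7 = 12.7143
Deviations: -1.7143, 8.2857, -8.7143, 6.2857, 1.2857, -9.7143, 4.2857
Σ_{t=1}^{6}(z_t−z̄)(z_{t+1}−z̄) = -187.2245
γ_1 = -187.2245 / 7 = -26.746

-26.746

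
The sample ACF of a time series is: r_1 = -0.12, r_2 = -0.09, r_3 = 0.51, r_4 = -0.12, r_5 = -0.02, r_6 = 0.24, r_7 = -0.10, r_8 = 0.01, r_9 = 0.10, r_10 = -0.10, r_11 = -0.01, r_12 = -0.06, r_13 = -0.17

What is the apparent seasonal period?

3

The largest autocorrelation is r_3 = 0.51, with a weaker echo at lag 6 (0.24); the remaining lags stay at or below 0.10.
The dominant spike at lag 3 indicates a seasonal period of 3.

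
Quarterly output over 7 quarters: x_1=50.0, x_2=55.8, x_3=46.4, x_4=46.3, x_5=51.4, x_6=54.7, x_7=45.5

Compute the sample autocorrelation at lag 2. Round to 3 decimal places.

Mean x̄ = (50.0 + 55.8 + 46.4 + 46.3 + 51.4 + 54.7 + 45.5)/7 = 50.0143
Deviations from mean: -0.0143, 5.7857, -3.6143, -3.7143, 1.3857, 4.6857, -4.5143
Σ(x_t−x̄)(x_{t+2}−x̄) = (0.0516) + (-21.4898) + (-5.0084) + (-17.4041) + (-6.2555) = -50.1061
Denominator Σ(x_t−x̄)² = 104.5886
r_2 = -50.1061 / 104.5886 = -0.479

-0.479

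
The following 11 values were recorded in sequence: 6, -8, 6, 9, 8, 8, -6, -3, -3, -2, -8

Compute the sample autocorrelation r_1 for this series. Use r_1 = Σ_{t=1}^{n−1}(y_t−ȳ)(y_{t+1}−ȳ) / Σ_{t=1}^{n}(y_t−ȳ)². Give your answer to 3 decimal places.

Mean ȳ = (6 − 8 + 6 + 9 + 8 + 8 − 6 − 3 − 3 − 2 − 8)/11 = 0.6364
Numerator Σ_{t=1}^{10}(y_t−ȳ)(y_{t+1}−ȳ) = 88.8678
Denominator Σ(y_t−ȳ)² = 462.5455
r_1 = 88.8678 / 462.5455 = 0.192

0.192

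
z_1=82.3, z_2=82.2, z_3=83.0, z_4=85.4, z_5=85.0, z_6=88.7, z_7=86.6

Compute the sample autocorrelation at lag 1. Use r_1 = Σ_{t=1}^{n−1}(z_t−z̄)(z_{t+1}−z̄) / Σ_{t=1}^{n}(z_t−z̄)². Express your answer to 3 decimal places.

Mean z̄ = (82.3 + 82.2 + 83.0 + 85.4 + 85.0 + 88.7 + 86.6)/7 = 84.7429
Σ(z_t−z̄)(z_{t+1}−z̄) = (6.2118) + (4.4318) + (-1.1453) + (0.1690) + (1.0176) + (7.3490) = 18.0339
Denominator Σ(z_t−z̄)² = 35.0771
r_1 = 18.0339 / 35.0771 = 0.514

0.514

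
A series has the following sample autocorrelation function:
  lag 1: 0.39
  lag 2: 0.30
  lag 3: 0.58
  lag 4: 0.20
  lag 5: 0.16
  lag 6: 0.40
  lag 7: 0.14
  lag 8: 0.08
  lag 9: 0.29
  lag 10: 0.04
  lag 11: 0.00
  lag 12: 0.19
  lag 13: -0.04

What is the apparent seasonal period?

The largest autocorrelation is r_3 = 0.58, with a weaker echo at lag 6 (0.40); the remaining lags stay at or below 0.39. The elevated value at lag 1 (0.39), dropping to 0.30 at lag 2, reflects decaying short-term dependence rather than seasonality.
The dominant spike at lag 3 indicates a seasonal period of 3.

3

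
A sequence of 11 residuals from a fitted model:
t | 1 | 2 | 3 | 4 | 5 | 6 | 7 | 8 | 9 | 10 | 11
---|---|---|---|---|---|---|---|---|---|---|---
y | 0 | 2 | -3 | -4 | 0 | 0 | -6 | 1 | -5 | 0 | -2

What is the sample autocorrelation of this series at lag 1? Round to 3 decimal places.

-0.445

Mean ȳ = (0 + 2 − 3 − 4 + 0 + 0 − 6 + 1 − 5 + 0 − 2)/11 = -1.5455
Numerator Σ_{t=1}^{10}(y_t−ȳ)(y_{t+1}−ȳ) = -30.5702
Denominator Σ(y_t−ȳ)² = 68.7273
r_1 = -30.5702 / 68.7273 = -0.445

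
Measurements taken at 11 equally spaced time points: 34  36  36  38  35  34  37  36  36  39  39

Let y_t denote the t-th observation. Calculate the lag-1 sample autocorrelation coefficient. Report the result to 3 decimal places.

Mean ȳ = (34 + 36 + 36 + 38 + 35 + 34 + 37 + 36 + 36 + 39 + 39)/11 = 36.3636
Numerator Σ_{t=1}^{10}(y_t−ȳ)(y_{t+1}−ȳ) = 5.7769
Denominator Σ(y_t−ȳ)² = 30.5455
r_1 = 5.7769 / 30.5455 = 0.189

0.189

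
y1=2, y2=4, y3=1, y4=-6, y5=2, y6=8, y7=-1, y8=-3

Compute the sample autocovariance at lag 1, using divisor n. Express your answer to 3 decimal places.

Mean ȳ = (2 + 4 + 1 − 6 + 2 + 8 − 1 − 3)/8 = 0.8750
Σ_{t=1}^{7}(y_t−ȳ)(y_{t+1}−ȳ) = -2.7656
γ_1 = -2.7656 / 8 = -0.346

-0.346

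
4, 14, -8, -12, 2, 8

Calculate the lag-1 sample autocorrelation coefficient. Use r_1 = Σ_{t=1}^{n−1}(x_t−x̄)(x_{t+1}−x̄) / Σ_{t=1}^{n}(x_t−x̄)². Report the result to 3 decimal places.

Mean x̄ = (4 + 14 − 8 − 12 + 2 + 8)/6 = 1.3333
Σ(x_t−x̄)(x_{t+1}−x̄) = (33.7778) + (-118.2222) + (124.4444) + (-8.8889) + (4.4444) = 35.5556
Denominator Σ(x_t−x̄)² = 477.3333
r_1 = 35.5556 / 477.3333 = 0.074

0.074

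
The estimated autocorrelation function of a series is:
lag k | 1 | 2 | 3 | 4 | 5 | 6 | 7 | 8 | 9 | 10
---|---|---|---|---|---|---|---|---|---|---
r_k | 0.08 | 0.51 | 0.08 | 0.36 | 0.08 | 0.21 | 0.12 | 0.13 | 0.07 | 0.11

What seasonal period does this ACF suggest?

2

The largest autocorrelation is r_2 = 0.51, with weaker echoes at lags 4 (0.36) and 6 (0.21); the remaining lags stay at or below 0.13.
The dominant spike at lag 2 indicates a seasonal period of 2.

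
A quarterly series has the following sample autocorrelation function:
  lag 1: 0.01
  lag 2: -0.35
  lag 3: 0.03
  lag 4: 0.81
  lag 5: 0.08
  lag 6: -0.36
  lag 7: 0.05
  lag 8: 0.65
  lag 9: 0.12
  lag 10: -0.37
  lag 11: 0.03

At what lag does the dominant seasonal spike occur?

4

The largest autocorrelation is r_4 = 0.81, with a weaker echo at lag 8 (0.65); the remaining lags stay at or below 0.12.
The dominant spike at lag 4 indicates a seasonal period of 4.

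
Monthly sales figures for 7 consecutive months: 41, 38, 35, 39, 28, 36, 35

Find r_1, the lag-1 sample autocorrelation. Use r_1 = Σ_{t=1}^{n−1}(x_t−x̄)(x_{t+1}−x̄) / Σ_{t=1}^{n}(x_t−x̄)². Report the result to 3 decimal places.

Mean x̄ = (41 + 38 + 35 + 39 + 28 + 36 + 35)/7 = 36.0000
Deviations from mean: 5.0000, 2.0000, -1.0000, 3.0000, -8.0000, 0.0000, -1.0000
Σ(x_t−x̄)(x_{t+1}−x̄) = (10.0000) + (-2.0000) + (-3.0000) + (-24.0000) + (0.0000) + (0.0000) = -19.0000
Denominator Σ(x_t−x̄)² = 104.0000
r_1 = -19.0000 / 104.0000 = -0.183

-0.183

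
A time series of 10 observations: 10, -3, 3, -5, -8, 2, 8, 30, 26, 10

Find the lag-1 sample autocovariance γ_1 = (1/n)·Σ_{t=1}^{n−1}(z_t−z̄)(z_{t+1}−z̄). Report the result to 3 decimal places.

Mean z̄ = (10 − 3 + 3 − 5 − 8 + 2 + 8 + 30 + 26 + 10)/10 = 7.3000
Σ_{t=1}^{9}(z_t−z̄)(z_{t+1}−z̄) = 825.8100
γ_1 = 825.8100 / 10 = 82.581

82.581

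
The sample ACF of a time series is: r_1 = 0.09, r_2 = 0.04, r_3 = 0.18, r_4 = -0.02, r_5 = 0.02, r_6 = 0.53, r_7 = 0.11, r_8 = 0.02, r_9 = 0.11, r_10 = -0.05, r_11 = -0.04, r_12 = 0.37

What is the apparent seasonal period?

The largest autocorrelation is r_6 = 0.53, with a weaker echo at lag 12 (0.37); the remaining lags stay at or below 0.18.
The dominant spike at lag 6 indicates a seasonal period of 6.

6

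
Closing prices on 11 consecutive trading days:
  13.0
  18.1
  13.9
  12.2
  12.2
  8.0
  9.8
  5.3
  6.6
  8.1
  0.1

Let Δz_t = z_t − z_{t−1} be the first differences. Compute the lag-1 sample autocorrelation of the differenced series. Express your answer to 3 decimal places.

First differences Δz: 5.1, -4.2, -1.7, 0.0, -4.2, 1.8, -4.5, 1.3, 1.5, -8.0
Mean of differences = -1.2900
Numerator Σ(Δz_t−Δz̄)(Δz_{t+1}−Δz̄) = -60.4041
Denominator Σ(Δz_t−Δz̄)² = 138.9690
r_1(Δz) = -60.4041 / 138.9690 = -0.435

-0.435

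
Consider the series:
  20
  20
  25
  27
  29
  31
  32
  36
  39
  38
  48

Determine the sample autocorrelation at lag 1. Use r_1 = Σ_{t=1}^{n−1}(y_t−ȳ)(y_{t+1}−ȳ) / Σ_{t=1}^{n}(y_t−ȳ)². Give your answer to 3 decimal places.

0.607

Mean ȳ = (20 + 20 + 25 + 27 + 29 + 31 + 32 + 36 + 39 + 38 + 48)/11 = 31.3636
Numerator Σ_{t=1}^{10}(y_t−ȳ)(y_{t+1}−ȳ) = 439.5950
Denominator Σ(y_t−ȳ)² = 724.5455
r_1 = 439.5950 / 724.5455 = 0.607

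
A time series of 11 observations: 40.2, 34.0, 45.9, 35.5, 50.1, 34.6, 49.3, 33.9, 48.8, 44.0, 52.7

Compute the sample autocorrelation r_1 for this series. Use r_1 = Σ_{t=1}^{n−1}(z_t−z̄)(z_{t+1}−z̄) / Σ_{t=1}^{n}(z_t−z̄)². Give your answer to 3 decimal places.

Mean z̄ = (40.2 + 34.0 + 45.9 + 35.5 + 50.1 + 34.6 + 49.3 + 33.9 + 48.8 + 44.0 + 52.7)/11 = 42.6364
Numerator Σ_{t=1}^{10}(z_t−z̄)(z_{t+1}−z̄) = -287.1659
Denominator Σ(z_t−z̄)² = 524.2455
r_1 = -287.1659 / 524.2455 = -0.548

-0.548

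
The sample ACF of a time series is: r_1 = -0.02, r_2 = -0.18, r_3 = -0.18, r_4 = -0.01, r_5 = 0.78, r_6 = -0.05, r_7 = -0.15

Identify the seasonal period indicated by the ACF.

5

The largest autocorrelation is r_5 = 0.78; the remaining lags stay at or below -0.01.
The dominant spike at lag 5 indicates a seasonal period of 5.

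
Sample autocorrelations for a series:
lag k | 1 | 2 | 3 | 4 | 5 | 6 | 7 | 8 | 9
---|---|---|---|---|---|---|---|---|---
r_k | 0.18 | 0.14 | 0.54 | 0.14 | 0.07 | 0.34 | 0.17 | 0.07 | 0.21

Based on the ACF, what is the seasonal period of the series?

The largest autocorrelation is r_3 = 0.54, with weaker echoes at lags 6 (0.34) and 9 (0.21); the remaining lags stay at or below 0.18.
The dominant spike at lag 3 indicates a seasonal period of 3.

3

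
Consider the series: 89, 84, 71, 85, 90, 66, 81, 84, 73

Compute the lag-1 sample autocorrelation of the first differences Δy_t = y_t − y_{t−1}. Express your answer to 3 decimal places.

First differences Δy: -5, -13, 14, 5, -24, 15, 3, -11
Mean of differences = -2.0000
Numerator Σ(Δy_t−Δȳ)(Δy_{t+1}−Δȳ) = -519.0000
Denominator Σ(Δy_t−Δȳ)² = 1314.0000
r_1(Δy) = -519.0000 / 1314.0000 = -0.395

-0.395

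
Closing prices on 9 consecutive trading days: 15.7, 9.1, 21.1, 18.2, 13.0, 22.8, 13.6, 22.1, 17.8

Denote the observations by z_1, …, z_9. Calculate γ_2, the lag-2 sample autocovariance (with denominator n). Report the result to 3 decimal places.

1.782

Mean z̄ = (15.7 + 9.1 + 21.1 + 18.2 + 13.0 + 22.8 + 13.6 + 22.1 + 17.8)/9 = 17.0444
Σ_{t=1}^{7}(z_t−z̄)(z_{t+2}−z̄) = 16.0416
γ_2 = 16.0416 / 9 = 1.782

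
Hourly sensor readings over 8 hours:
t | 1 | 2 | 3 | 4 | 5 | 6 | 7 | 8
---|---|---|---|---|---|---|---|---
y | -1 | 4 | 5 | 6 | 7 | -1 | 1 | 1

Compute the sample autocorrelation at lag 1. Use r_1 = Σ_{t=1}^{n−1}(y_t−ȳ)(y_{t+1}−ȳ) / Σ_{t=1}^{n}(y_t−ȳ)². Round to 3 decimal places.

Mean ȳ = (-1 + 4 + 5 + 6 + 7 − 1 + 1 + 1)/8 = 2.7500
Deviations from mean: -3.7500, 1.2500, 2.2500, 3.2500, 4.2500, -3.7500, -1.7500, -1.7500
Σ(y_t−ȳ)(y_{t+1}−ȳ) = (-4.6875) + (2.8125) + (7.3125) + (13.8125) + (-15.9375) + (6.5625) + (3.0625) = 12.9375
Denominator Σ(y_t−ȳ)² = 69.5000
r_1 = 12.9375 / 69.5000 = 0.186

0.186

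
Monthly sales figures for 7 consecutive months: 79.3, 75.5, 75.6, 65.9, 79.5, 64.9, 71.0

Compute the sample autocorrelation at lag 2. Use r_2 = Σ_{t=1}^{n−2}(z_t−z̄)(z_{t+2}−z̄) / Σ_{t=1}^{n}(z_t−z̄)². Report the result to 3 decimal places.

Mean z̄ = (79.3 + 75.5 + 75.6 + 65.9 + 79.5 + 64.9 + 71.0)/7 = 73.1000
Deviations from mean: 6.2000, 2.4000, 2.5000, -7.2000, 6.4000, -8.2000, -2.1000
Σ(z_t−z̄)(z_{t+2}−z̄) = (15.5000) + (-17.2800) + (16.0000) + (59.0400) + (-13.4400) = 59.8200
Denominator Σ(z_t−z̄)² = 214.9000
r_2 = 59.8200 / 214.9000 = 0.278

0.278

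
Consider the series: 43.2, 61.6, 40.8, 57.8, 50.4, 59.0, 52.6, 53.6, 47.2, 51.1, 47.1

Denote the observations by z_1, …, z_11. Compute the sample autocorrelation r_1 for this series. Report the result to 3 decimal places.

Mean z̄ = (43.2 + 61.6 + 40.8 + 57.8 + 50.4 + 59.0 + 52.6 + 53.6 + 47.2 + 51.1 + 47.1)/11 = 51.3091
Numerator Σ_{t=1}^{10}(z_t−z̄)(z_{t+1}−z̄) = -267.4928
Denominator Σ(z_t−z̄)² = 425.7691
r_1 = -267.4928 / 425.7691 = -0.628

-0.628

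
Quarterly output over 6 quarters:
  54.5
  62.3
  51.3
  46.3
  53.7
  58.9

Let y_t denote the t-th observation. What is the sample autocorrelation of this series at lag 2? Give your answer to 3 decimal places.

-0.616

Mean ȳ = (54.5 + 62.3 + 51.3 + 46.3 + 53.7 + 58.9)/6 = 54.5000
Deviations from mean: 0.0000, 7.8000, -3.2000, -8.2000, -0.8000, 4.4000
Numerator Σ_{t=1}^{4}(y_t−ȳ)(y_{t+2}−ȳ) = -97.4800
Denominator Σ(y_t−ȳ)² = 158.3200
r_2 = -97.4800 / 158.3200 = -0.616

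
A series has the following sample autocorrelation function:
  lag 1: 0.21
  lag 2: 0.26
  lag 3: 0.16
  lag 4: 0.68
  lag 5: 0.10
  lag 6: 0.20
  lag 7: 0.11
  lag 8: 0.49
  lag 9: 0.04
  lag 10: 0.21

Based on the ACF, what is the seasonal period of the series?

4

The largest autocorrelation is r_4 = 0.68, with a weaker echo at lag 8 (0.49); the remaining lags stay at or below 0.26.
The dominant spike at lag 4 indicates a seasonal period of 4.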